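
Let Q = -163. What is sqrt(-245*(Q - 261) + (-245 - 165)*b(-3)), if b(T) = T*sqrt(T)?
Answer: sqrt(103880 + 1230*I*sqrt(3)) ≈ 322.32 + 3.305*I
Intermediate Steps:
b(T) = T**(3/2)
sqrt(-245*(Q - 261) + (-245 - 165)*b(-3)) = sqrt(-245*(-163 - 261) + (-245 - 165)*(-3)**(3/2)) = sqrt(-245*(-424) - (-1230)*I*sqrt(3)) = sqrt(103880 + 1230*I*sqrt(3))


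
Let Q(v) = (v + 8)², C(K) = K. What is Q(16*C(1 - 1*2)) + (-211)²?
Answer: 44585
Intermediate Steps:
Q(v) = (8 + v)²
Q(16*C(1 - 1*2)) + (-211)² = (8 + 16*(1 - 1*2))² + (-211)² = (8 + 16*(1 - 2))² + 44521 = (8 + 16*(-1))² + 44521 = (8 - 16)² + 44521 = (-8)² + 44521 = 64 + 44521 = 44585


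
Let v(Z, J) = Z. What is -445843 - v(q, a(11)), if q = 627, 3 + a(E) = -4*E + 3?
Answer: -446470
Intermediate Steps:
a(E) = -4*E (a(E) = -3 + (-4*E + 3) = -3 + (3 - 4*E) = -4*E)
-445843 - v(q, a(11)) = -445843 - 1*627 = -445843 - 627 = -446470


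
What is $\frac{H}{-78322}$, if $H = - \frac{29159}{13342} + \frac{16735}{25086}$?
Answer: $\frac{63525538}{3276771337833} \approx 1.9387 \cdot 10^{-5}$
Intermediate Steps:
$H = - \frac{127051076}{83674353}$ ($H = \left(-29159\right) \frac{1}{13342} + 16735 \cdot \frac{1}{25086} = - \frac{29159}{13342} + \frac{16735}{25086} = - \frac{127051076}{83674353} \approx -1.5184$)
$\frac{H}{-78322} = - \frac{127051076}{83674353 \left(-78322\right)} = \left(- \frac{127051076}{83674353}\right) \left(- \frac{1}{78322}\right) = \frac{63525538}{3276771337833}$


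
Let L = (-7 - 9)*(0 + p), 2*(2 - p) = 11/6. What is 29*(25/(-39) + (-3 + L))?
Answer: -23722/39 ≈ -608.26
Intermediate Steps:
p = 13/12 (p = 2 - 11/(2*6) = 2 - ½*11/6 = 2 - 11/12 = 13/12 ≈ 1.0833)
L = -52/3 (L = (-7 - 9)*(0 + 13/12) = -16*13/12 = -52/3 ≈ -17.333)
29*(25/(-39) + (-3 + L)) = 29*(25/(-39) + (-3 - 52/3)) = 29*(25*(-1/39) - 61/3) = 29*(-25/39 - 61/3) = 29*(-818/39) = -23722/39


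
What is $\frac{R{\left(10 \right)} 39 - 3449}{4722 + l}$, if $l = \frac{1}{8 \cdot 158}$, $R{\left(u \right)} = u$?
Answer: $- \frac{3866576}{5968609} \approx -0.64782$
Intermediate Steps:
$l = \frac{1}{1264} \approx 0.00079114$
$\frac{R{\left(10 \right)} 39 - 3449}{4722 + l} = \frac{10 \cdot 39 - 3449}{4722 + \frac{1}{1264}} = \frac{390 - 3449}{\frac{5968609}{1264}} = \left(-3059\right) \frac{1264}{5968609} = - \frac{3866576}{5968609}$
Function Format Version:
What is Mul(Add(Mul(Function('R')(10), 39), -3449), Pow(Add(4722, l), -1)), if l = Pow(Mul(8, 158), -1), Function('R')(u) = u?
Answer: Rational(-3866576, 5968609) ≈ -0.64782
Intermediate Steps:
l = Rational(1, 1264) (l = Pow(1264, -1) = Rational(1, 1264) ≈ 0.00079114)
Mul(Add(Mul(Function('R')(10), 39), -3449), Pow(Add(4722, l), -1)) = Mul(Add(Mul(10, 39), -3449), Pow(Add(4722, Rational(1, 1264)), -1)) = Mul(Add(390, -3449), Pow(Rational(5968609, 1264), -1)) = Mul(-3059, Rational(1264, 5968609)) = Rational(-3866576, 5968609)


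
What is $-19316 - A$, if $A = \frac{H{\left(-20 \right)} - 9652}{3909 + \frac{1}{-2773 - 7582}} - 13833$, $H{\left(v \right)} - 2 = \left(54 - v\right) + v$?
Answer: $- \frac{110919914811}{20238847} \approx -5480.5$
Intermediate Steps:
$H{\left(v \right)} = 56$ ($H{\left(v \right)} = 2 + \left(\left(54 - v\right) + v\right) = 2 + 54 = 56$)
$A = - \frac{280013653841}{20238847}$ ($A = \frac{56 - 9652}{3909 + \frac{1}{-2773 - 7582}} - 13833 = - \frac{9596}{3909 + \frac{1}{-10355}} - 13833 = - \frac{9596}{3909 - \frac{1}{10355}} - 13833 = - \frac{9596}{\frac{40477694}{10355}} - 13833 = \left(-9596\right) \frac{10355}{40477694} - 13833 = - \frac{49683290}{20238847} - 13833 = - \frac{280013653841}{20238847} \approx -13835.0$)
$-19316 - A = -19316 - - \frac{280013653841}{20238847} = -19316 + \frac{280013653841}{20238847} = - \frac{110919914811}{20238847}$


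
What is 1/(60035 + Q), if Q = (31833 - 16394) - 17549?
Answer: 1/57925 ≈ 1.7264e-5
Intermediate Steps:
Q = -2110 (Q = 15439 - 17549 = -2110)
1/(60035 + Q) = 1/(60035 - 2110) = 1/57925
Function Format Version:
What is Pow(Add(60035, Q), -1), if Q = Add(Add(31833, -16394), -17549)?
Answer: Rational(1, 57925) ≈ 1.7264e-5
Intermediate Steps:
Q = -2110 (Q = Add(15439, -17549) = -2110)
Pow(Add(60035, Q), -1) = Pow(Add(60035, -2110), -1) = Pow(57925, -1) = Rational(1, 57925)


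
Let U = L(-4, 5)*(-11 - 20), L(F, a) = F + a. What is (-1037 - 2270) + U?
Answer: -3338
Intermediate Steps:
U = -31 (U = (-4 + 5)*(-11 - 20) = 1*(-31) = -31)
(-1037 - 2270) + U = (-1037 - 2270) - 31 = -3307 - 31 = -3338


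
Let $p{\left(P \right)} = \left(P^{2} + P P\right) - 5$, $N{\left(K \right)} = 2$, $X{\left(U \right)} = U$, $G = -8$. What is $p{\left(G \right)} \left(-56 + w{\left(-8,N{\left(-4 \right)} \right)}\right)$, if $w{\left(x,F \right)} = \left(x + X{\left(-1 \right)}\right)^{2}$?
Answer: $3075$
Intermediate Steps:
$w{\left(x,F \right)} = \left(-1 + x\right)^{2}$ ($w{\left(x,F \right)} = \left(x - 1\right)^{2} = \left(-1 + x\right)^{2}$)
$p{\left(P \right)} = -5 + 2 P^{2}$ ($p{\left(P \right)} = \left(P^{2} + P^{2}\right) - 5 = 2 P^{2} - 5 = -5 + 2 P^{2}$)
$p{\left(G \right)} \left(-56 + w{\left(-8,N{\left(-4 \right)} \right)}\right) = \left(-5 + 2 \left(-8\right)^{2}\right) \left(-56 + \left(-1 - 8\right)^{2}\right) = \left(-5 + 2 \cdot 64\right) \left(-56 + \left(-9\right)^{2}\right) = \left(-5 + 128\right) \left(-56 + 81\right) = 123 \cdot 25 = 3075$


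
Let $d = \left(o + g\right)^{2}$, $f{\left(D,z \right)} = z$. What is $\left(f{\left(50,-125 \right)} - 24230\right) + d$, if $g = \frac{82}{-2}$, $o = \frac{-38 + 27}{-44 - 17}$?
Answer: $- \frac{84424855}{3721} \approx -22689.0$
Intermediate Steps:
$o = \frac{11}{61}$ ($o = - \frac{11}{-61} = \left(-11\right) \left(- \frac{1}{61}\right) = \frac{11}{61} \approx 0.18033$)
$g = -41$ ($g = 82 \left(- \frac{1}{2}\right) = -41$)
$d = \frac{6200100}{3721}$ ($d = \left(\frac{11}{61} - 41\right)^{2} = \left(- \frac{2490}{61}\right)^{2} = \frac{6200100}{3721} \approx 1666.2$)
$\left(f{\left(50,-125 \right)} - 24230\right) + d = \left(-125 - 24230\right) + \frac{6200100}{3721} = -24355 + \frac{6200100}{3721} = - \frac{84424855}{3721}$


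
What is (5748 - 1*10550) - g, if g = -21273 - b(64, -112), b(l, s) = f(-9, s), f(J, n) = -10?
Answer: 16461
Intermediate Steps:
b(l, s) = -10
g = -21263 (g = -21273 - 1*(-10) = -21273 + 10 = -21263)
(5748 - 1*10550) - g = (5748 - 1*10550) - 1*(-21263) = (5748 - 10550) + 21263 = -4802 + 21263 = 16461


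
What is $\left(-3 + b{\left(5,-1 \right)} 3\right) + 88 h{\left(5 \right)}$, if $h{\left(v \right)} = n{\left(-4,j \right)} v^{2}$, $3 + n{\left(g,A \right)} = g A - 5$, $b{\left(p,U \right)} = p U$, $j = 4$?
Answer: $-52818$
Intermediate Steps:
$b{\left(p,U \right)} = U p$
$n{\left(g,A \right)} = -8 + A g$ ($n{\left(g,A \right)} = -3 + \left(g A - 5\right) = -3 + \left(A g - 5\right) = -3 + \left(-5 + A g\right) = -8 + A g$)
$h{\left(v \right)} = - 24 v^{2}$ ($h{\left(v \right)} = \left(-8 + 4 \left(-4\right)\right) v^{2} = \left(-8 - 16\right) v^{2} = - 24 v^{2}$)
$\left(-3 + b{\left(5,-1 \right)} 3\right) + 88 h{\left(5 \right)} = \left(-3 + \left(-1\right) 5 \cdot 3\right) + 88 \left(- 24 \cdot 5^{2}\right) = \left(-3 - 15\right) + 88 \left(\left(-24\right) 25\right) = \left(-3 - 15\right) + 88 \left(-600\right) = -18 - 52800 = -52818$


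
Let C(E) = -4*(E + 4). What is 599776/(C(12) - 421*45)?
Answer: -599776/19009 ≈ -31.552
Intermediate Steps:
C(E) = -16 - 4*E (C(E) = -4*(4 + E) = -16 - 4*E)
599776/(C(12) - 421*45) = 599776/((-16 - 4*12) - 421*45) = 599776/((-16 - 48) - 18945) = 599776/(-64 - 18945) = 599776/(-19009) = 599776*(-1/19009) = -599776/19009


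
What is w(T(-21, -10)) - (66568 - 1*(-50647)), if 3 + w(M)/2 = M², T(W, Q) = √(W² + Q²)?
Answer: -116139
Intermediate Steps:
T(W, Q) = √(Q² + W²)
w(M) = -6 + 2*M²
w(T(-21, -10)) - (66568 - 1*(-50647)) = (-6 + 2*(√((-10)² + (-21)²))²) - (66568 - 1*(-50647)) = (-6 + 2*(√(100 + 441))²) - (66568 + 50647) = (-6 + 2*(√541)²) - 1*117215 = (-6 + 2*541) - 117215 = (-6 + 1082) - 117215 = 1076 - 117215 = -116139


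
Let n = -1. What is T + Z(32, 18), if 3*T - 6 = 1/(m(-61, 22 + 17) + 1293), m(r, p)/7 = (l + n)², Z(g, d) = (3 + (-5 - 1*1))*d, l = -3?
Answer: -219179/4215 ≈ -52.000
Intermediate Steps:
Z(g, d) = -3*d (Z(g, d) = (3 + (-5 - 1))*d = (3 - 6)*d = -3*d)
m(r, p) = 112 (m(r, p) = 7*(-3 - 1)² = 7*(-4)² = 7*16 = 112)
T = 8431/4215 (T = 2 + 1/(3*(112 + 1293)) = 2 + (⅓)/1405 = 2 + (⅓)*(1/1405) = 2 + 1/4215 = 8431/4215 ≈ 2.0002)
T + Z(32, 18) = 8431/4215 - 3*18 = 8431/4215 - 54 = -219179/4215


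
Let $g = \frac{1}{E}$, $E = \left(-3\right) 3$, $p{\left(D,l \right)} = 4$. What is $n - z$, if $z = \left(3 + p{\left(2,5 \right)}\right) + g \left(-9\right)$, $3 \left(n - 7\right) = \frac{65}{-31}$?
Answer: $- \frac{158}{93} \approx -1.6989$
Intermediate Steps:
$E = -9$
$g = - \frac{1}{9}$ ($g = \frac{1}{-9} = - \frac{1}{9} \approx -0.11111$)
$n = \frac{586}{93}$ ($n = 7 + \frac{65 \frac{1}{-31}}{3} = 7 + \frac{65 \left(- \frac{1}{31}\right)}{3} = 7 + \frac{1}{3} \left(- \frac{65}{31}\right) = 7 - \frac{65}{93} = \frac{586}{93} \approx 6.3011$)
$z = 8$ ($z = \left(3 + 4\right) - -1 = 7 + 1 = 8$)
$n - z = \frac{586}{93} - 8 = - \frac{158}{93}$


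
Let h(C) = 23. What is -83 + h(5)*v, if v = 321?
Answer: 7300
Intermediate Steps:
-83 + h(5)*v = -83 + 23*321 = -83 + 7383 = 7300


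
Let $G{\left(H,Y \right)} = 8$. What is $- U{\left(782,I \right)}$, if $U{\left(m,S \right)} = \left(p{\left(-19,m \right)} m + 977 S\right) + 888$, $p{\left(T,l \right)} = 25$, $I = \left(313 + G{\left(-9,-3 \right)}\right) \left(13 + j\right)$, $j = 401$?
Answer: $-129857876$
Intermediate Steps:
$I = 132894$ ($I = \left(313 + 8\right) \left(13 + 401\right) = 321 \cdot 414 = 132894$)
$U{\left(m,S \right)} = 888 + 25 m + 977 S$ ($U{\left(m,S \right)} = \left(25 m + 977 S\right) + 888 = 888 + 25 m + 977 S$)
$- U{\left(782,I \right)} = - (888 + 25 \cdot 782 + 977 \cdot 132894) = - (888 + 19550 + 129837438) = \left(-1\right) 129857876 = -129857876$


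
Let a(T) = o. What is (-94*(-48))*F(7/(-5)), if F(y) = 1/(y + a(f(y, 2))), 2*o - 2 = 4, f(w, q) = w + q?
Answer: 2820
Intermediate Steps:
f(w, q) = q + w
o = 3 (o = 1 + (1/2)*4 = 1 + 2 = 3)
a(T) = 3
F(y) = 1/(3 + y) (F(y) = 1/(y + 3) = 1/(3 + y))
(-94*(-48))*F(7/(-5)) = (-94*(-48))/(3 + 7/(-5)) = 4512/(3 + 7*(-1/5)) = 4512/(3 - 7/5) = 4512/(8/5) = 4512*(5/8) = 2820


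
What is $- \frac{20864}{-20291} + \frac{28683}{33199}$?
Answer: $\frac{1274670689}{673640909} \approx 1.8922$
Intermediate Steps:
$- \frac{20864}{-20291} + \frac{28683}{33199} = \left(-20864\right) \left(- \frac{1}{20291}\right) + 28683 \cdot \frac{1}{33199} = \frac{20864}{20291} + \frac{28683}{33199} = \frac{1274670689}{673640909}$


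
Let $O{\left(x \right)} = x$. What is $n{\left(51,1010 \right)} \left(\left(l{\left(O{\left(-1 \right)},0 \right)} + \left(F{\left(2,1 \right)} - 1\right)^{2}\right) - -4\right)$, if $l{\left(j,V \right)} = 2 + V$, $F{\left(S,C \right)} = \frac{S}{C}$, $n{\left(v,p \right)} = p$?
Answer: $7070$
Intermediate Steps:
$n{\left(51,1010 \right)} \left(\left(l{\left(O{\left(-1 \right)},0 \right)} + \left(F{\left(2,1 \right)} - 1\right)^{2}\right) - -4\right) = 1010 \left(\left(\left(2 + 0\right) + \left(\frac{2}{1} - 1\right)^{2}\right) - -4\right) = 1010 \left(\left(2 + \left(2 \cdot 1 - 1\right)^{2}\right) + 4\right) = 1010 \left(\left(2 + \left(2 - 1\right)^{2}\right) + 4\right) = 1010 \left(\left(2 + 1^{2}\right) + 4\right) = 1010 \left(\left(2 + 1\right) + 4\right) = 1010 \left(3 + 4\right) = 1010 \cdot 7 = 7070$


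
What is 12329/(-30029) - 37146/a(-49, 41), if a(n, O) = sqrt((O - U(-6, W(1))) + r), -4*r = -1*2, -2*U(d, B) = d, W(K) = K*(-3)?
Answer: -12329/30029 - 37146*sqrt(154)/77 ≈ -5987.0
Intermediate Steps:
W(K) = -3*K
U(d, B) = -d/2
r = 1/2 (r = -(-1)*2/4 = -1/4*(-2) = 1/2 ≈ 0.50000)
a(n, O) = sqrt(-5/2 + O) (a(n, O) = sqrt((O - (-1)*(-6)/2) + 1/2) = sqrt((O - 1*3) + 1/2) = sqrt((O - 3) + 1/2) = sqrt((-3 + O) + 1/2) = sqrt(-5/2 + O))
12329/(-30029) - 37146/a(-49, 41) = 12329/(-30029) - 37146*2/sqrt(-10 + 4*41) = 12329*(-1/30029) - 37146*2/sqrt(-10 + 164) = -12329/30029 - 37146*sqrt(154)/77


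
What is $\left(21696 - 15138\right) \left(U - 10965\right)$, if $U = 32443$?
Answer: $140852724$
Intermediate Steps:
$\left(21696 - 15138\right) \left(U - 10965\right) = \left(21696 - 15138\right) \left(32443 - 10965\right) = 6558 \cdot 21478 = 140852724$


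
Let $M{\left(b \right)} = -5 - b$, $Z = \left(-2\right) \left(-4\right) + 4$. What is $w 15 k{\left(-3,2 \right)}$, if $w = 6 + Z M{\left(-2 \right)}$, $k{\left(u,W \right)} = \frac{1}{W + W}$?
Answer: $- \frac{225}{2} \approx -112.5$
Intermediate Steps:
$Z = 12$ ($Z = 8 + 4 = 12$)
$k{\left(u,W \right)} = \frac{1}{2 W}$
$w = -30$ ($w = 6 + 12 \left(-5 - -2\right) = 6 + 12 \left(-5 + 2\right) = 6 + 12 \left(-3\right) = 6 - 36 = -30$)
$w 15 k{\left(-3,2 \right)} = \left(-30\right) 15 \frac{1}{2 \cdot 2} = - 450 \cdot \frac{1}{2} \cdot \frac{1}{2} = \left(-450\right) \frac{1}{4} = - \frac{225}{2}$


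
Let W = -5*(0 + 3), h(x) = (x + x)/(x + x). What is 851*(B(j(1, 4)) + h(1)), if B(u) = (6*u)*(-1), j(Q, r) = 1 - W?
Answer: -80845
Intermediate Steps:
h(x) = 1 (h(x) = (2*x)/((2*x)) = (2*x)*(1/(2*x)) = 1)
W = -15 (W = -5*3 = -15)
j(Q, r) = 16 (j(Q, r) = 1 - 1*(-15) = 1 + 15 = 16)
B(u) = -6*u
851*(B(j(1, 4)) + h(1)) = 851*(-6*16 + 1) = 851*(-96 + 1) = 851*(-95) = -80845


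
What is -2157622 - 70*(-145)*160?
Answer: -533622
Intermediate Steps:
-2157622 - 70*(-145)*160 = -2157622 + 10150*160 = -2157622 + 1624000 = -533622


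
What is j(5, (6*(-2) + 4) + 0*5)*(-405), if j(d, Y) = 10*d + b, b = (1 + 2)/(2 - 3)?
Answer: -19035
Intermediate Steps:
b = -3 (b = 3/(-1) = 3*(-1) = -3)
j(d, Y) = -3 + 10*d (j(d, Y) = 10*d - 3 = -3 + 10*d)
j(5, (6*(-2) + 4) + 0*5)*(-405) = (-3 + 10*5)*(-405) = (-3 + 50)*(-405) = 47*(-405) = -19035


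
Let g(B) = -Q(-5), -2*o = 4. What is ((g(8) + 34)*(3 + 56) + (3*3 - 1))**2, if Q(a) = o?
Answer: 4545424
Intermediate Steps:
o = -2 (o = -1/2*4 = -2)
Q(a) = -2
g(B) = 2 (g(B) = -1*(-2) = 2)
((g(8) + 34)*(3 + 56) + (3*3 - 1))**2 = ((2 + 34)*(3 + 56) + (3*3 - 1))**2 = (36*59 + (9 - 1))**2 = (2124 + 8)**2 = 2132**2 = 4545424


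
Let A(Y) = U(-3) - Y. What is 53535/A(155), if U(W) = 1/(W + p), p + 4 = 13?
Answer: -321210/929 ≈ -345.76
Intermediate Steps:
p = 9 (p = -4 + 13 = 9)
U(W) = 1/(9 + W) (U(W) = 1/(W + 9) = 1/(9 + W))
A(Y) = ⅙ - Y (A(Y) = 1/(9 - 3) - Y = 1/6 - Y = ⅙ - Y)
53535/A(155) = 53535/(⅙ - 1*155) = 53535/(⅙ - 155) = 53535/(-929/6) = 53535*(-6/929) = -321210/929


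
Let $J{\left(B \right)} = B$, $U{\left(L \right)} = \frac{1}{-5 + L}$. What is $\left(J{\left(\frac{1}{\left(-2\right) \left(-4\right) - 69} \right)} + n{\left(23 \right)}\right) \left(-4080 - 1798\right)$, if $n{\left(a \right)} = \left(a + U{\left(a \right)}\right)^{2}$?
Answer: $- \frac{30875373539}{9882} \approx -3.1244 \cdot 10^{6}$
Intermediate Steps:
$n{\left(a \right)} = \left(a + \frac{1}{-5 + a}\right)^{2}$
$\left(J{\left(\frac{1}{\left(-2\right) \left(-4\right) - 69} \right)} + n{\left(23 \right)}\right) \left(-4080 - 1798\right) = \left(\frac{1}{\left(-2\right) \left(-4\right) - 69} + \left(23 + \frac{1}{-5 + 23}\right)^{2}\right) \left(-4080 - 1798\right) = \left(\frac{1}{8 - 69} + \left(23 + \frac{1}{18}\right)^{2}\right) \left(-5878\right) = \left(\frac{1}{-61} + \left(23 + \frac{1}{18}\right)^{2}\right) \left(-5878\right) = \left(- \frac{1}{61} + \left(\frac{415}{18}\right)^{2}\right) \left(-5878\right) = \left(- \frac{1}{61} + \frac{172225}{324}\right) \left(-5878\right) = \frac{10505401}{19764} \left(-5878\right) = - \frac{30875373539}{9882}$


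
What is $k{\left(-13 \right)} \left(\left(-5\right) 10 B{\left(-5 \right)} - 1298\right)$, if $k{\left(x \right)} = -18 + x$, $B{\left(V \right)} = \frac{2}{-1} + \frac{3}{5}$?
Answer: $38068$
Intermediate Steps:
$B{\left(V \right)} = - \frac{7}{5}$ ($B{\left(V \right)} = 2 \left(-1\right) + 3 \cdot \frac{1}{5} = -2 + \frac{3}{5} = - \frac{7}{5}$)
$k{\left(-13 \right)} \left(\left(-5\right) 10 B{\left(-5 \right)} - 1298\right) = \left(-18 - 13\right) \left(\left(-5\right) 10 \left(- \frac{7}{5}\right) - 1298\right) = - 31 \left(\left(-50\right) \left(- \frac{7}{5}\right) - 1298\right) = - 31 \left(70 - 1298\right) = \left(-31\right) \left(-1228\right) = 38068$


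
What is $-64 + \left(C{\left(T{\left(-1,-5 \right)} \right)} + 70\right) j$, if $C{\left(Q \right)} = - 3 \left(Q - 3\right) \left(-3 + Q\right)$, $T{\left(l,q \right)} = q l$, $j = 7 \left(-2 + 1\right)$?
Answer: $-470$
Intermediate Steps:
$j = -7$ ($j = 7 \left(-1\right) = -7$)
$T{\left(l,q \right)} = l q$
$C{\left(Q \right)} = \left(-3 + Q\right) \left(9 - 3 Q\right)$ ($C{\left(Q \right)} = - 3 \left(-3 + Q\right) \left(-3 + Q\right) = \left(9 - 3 Q\right) \left(-3 + Q\right) = \left(-3 + Q\right) \left(9 - 3 Q\right)$)
$-64 + \left(C{\left(T{\left(-1,-5 \right)} \right)} + 70\right) j = -64 + \left(\left(-27 - 3 \left(\left(-1\right) \left(-5\right)\right)^{2} + 18 \left(\left(-1\right) \left(-5\right)\right)\right) + 70\right) \left(-7\right) = -64 + \left(\left(-27 - 3 \cdot 5^{2} + 18 \cdot 5\right) + 70\right) \left(-7\right) = -64 + \left(\left(-27 - 75 + 90\right) + 70\right) \left(-7\right) = -64 + \left(-12 + 70\right) \left(-7\right) = -64 + 58 \left(-7\right) = -64 - 406 = -470$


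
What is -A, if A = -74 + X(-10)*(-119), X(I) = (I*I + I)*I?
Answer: -107026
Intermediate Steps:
X(I) = I*(I + I**2) (X(I) = (I**2 + I)*I = (I + I**2)*I = I*(I + I**2))
A = 107026 (A = -74 + ((-10)**2*(1 - 10))*(-119) = -74 + (100*(-9))*(-119) = -74 - 900*(-119) = -74 + 107100 = 107026)
-A = -1*107026 = -107026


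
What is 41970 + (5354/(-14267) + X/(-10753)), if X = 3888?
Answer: 6438632708812/153413051 ≈ 41969.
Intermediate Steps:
41970 + (5354/(-14267) + X/(-10753)) = 41970 + (5354/(-14267) + 3888/(-10753)) = 41970 + (5354*(-1/14267) + 3888*(-1/10753)) = 41970 + (-5354/14267 - 3888/10753) = 41970 - 113041658/153413051 = 6438632708812/153413051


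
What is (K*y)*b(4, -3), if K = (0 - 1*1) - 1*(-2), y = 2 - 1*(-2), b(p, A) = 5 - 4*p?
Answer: -44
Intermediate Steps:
y = 4 (y = 2 + 2 = 4)
K = 1 (K = (0 - 1) + 2 = -1 + 2 = 1)
(K*y)*b(4, -3) = (1*4)*(5 - 4*4) = 4*(5 - 16) = 4*(-11) = -44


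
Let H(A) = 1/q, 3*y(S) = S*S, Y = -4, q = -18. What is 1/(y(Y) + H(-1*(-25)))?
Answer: 18/95 ≈ 0.18947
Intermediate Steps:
y(S) = S²/3 (y(S) = (S*S)/3 = S²/3)
H(A) = -1/18 (H(A) = 1/(-18) = -1/18)
1/(y(Y) + H(-1*(-25))) = 1/((⅓)*(-4)² - 1/18) = 1/((⅓)*16 - 1/18) = 1/(16/3 - 1/18) = 1/(95/18) = 18/95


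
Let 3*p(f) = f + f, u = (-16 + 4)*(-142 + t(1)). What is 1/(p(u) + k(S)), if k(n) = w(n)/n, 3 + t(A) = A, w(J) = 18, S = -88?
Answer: 44/50679 ≈ 0.00086821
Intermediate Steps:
t(A) = -3 + A
u = 1728 (u = (-16 + 4)*(-142 + (-3 + 1)) = -12*(-142 - 2) = -12*(-144) = 1728)
p(f) = 2*f/3 (p(f) = (f + f)/3 = (2*f)/3 = 2*f/3)
k(n) = 18/n
1/(p(u) + k(S)) = 1/((2/3)*1728 + 18/(-88)) = 1/(1152 + 18*(-1/88)) = 1/(1152 - 9/44) = 1/(50679/44) = 44/50679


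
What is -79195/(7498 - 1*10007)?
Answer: 79195/2509 ≈ 31.564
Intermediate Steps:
-79195/(7498 - 1*10007) = -79195/(7498 - 10007) = -79195/(-2509) = -79195*(-1/2509) = 79195/2509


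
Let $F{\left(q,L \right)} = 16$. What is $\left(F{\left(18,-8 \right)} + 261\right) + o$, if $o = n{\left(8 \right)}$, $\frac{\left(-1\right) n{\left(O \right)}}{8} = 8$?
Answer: $213$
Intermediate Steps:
$n{\left(O \right)} = -64$ ($n{\left(O \right)} = \left(-8\right) 8 = -64$)
$o = -64$
$\left(F{\left(18,-8 \right)} + 261\right) + o = \left(16 + 261\right) - 64 = 277 - 64 = 213$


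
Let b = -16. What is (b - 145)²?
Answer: 25921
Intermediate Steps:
(b - 145)² = (-16 - 145)² = (-161)² = 25921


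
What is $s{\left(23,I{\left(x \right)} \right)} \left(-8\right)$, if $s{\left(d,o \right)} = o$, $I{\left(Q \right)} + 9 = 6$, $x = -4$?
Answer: $24$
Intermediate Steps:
$I{\left(Q \right)} = -3$ ($I{\left(Q \right)} = -9 + 6 = -3$)
$s{\left(23,I{\left(x \right)} \right)} \left(-8\right) = \left(-3\right) \left(-8\right) = 24$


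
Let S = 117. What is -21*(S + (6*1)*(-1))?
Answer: -2331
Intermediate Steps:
-21*(S + (6*1)*(-1)) = -21*(117 + (6*1)*(-1)) = -21*(117 + 6*(-1)) = -21*(117 - 6) = -21*111 = -2331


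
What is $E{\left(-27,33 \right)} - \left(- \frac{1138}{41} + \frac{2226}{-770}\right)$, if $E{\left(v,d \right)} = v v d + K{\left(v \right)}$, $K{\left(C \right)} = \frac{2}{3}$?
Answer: $\frac{162957442}{6765} \approx 24088.0$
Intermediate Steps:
$K{\left(C \right)} = \frac{2}{3}$ ($K{\left(C \right)} = 2 \cdot \frac{1}{3} = \frac{2}{3}$)
$E{\left(v,d \right)} = \frac{2}{3} + d v^{2}$ ($E{\left(v,d \right)} = v v d + \frac{2}{3} = v^{2} d + \frac{2}{3} = d v^{2} + \frac{2}{3} = \frac{2}{3} + d v^{2}$)
$E{\left(-27,33 \right)} - \left(- \frac{1138}{41} + \frac{2226}{-770}\right) = \left(\frac{2}{3} + 33 \left(-27\right)^{2}\right) - \left(- \frac{1138}{41} + \frac{2226}{-770}\right) = \left(\frac{2}{3} + 33 \cdot 729\right) - \left(\left(-1138\right) \frac{1}{41} + 2226 \left(- \frac{1}{770}\right)\right) = \left(\frac{2}{3} + 24057\right) - \left(- \frac{1138}{41} - \frac{159}{55}\right) = \frac{72173}{3} - - \frac{69109}{2255} = \frac{72173}{3} + \frac{69109}{2255} = \frac{162957442}{6765}$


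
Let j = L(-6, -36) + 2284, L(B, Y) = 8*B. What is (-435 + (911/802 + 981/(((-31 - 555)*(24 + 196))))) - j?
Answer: -138024143641/51696920 ≈ -2669.9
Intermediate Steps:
j = 2236 (j = 8*(-6) + 2284 = -48 + 2284 = 2236)
(-435 + (911/802 + 981/(((-31 - 555)*(24 + 196))))) - j = (-435 + (911/802 + 981/(((-31 - 555)*(24 + 196))))) - 1*2236 = (-435 + (911*(1/802) + 981/((-586*220)))) - 2236 = (-435 + (911/802 + 981/(-128920))) - 2236 = (-435 + (911/802 + 981*(-1/128920))) - 2236 = (-435 + (911/802 - 981/128920)) - 2236 = (-435 + 58329679/51696920) - 2236 = -22429830521/51696920 - 2236 = -138024143641/51696920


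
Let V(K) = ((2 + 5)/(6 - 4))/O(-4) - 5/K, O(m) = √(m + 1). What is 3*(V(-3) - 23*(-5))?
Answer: 350 - 7*I*√3/2 ≈ 350.0 - 6.0622*I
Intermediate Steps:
O(m) = √(1 + m)
V(K) = -5/K - 7*I*√3/6 (V(K) = ((2 + 5)/(6 - 4))/(√(1 - 4)) - 5/K = (7/2)/(√(-3)) - 5/K = (7*(½))/((I*√3)) - 5/K = 7*(-I*√3/3)/2 - 5/K = -7*I*√3/6 - 5/K = -5/K - 7*I*√3/6)
3*(V(-3) - 23*(-5)) = 3*((-5/(-3) - 7*I*√3/6) - 23*(-5)) = 3*((-5*(-⅓) - 7*I*√3/6) + 115) = 3*((5/3 - 7*I*√3/6) + 115) = 3*(350/3 - 7*I*√3/6) = 350 - 7*I*√3/2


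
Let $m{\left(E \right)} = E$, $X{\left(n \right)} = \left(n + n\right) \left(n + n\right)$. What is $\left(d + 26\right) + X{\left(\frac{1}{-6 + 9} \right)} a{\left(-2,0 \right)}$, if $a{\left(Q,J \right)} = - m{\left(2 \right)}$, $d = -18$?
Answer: $\frac{64}{9} \approx 7.1111$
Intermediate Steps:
$X{\left(n \right)} = 4 n^{2}$ ($X{\left(n \right)} = 2 n 2 n = 4 n^{2}$)
$a{\left(Q,J \right)} = -2$ ($a{\left(Q,J \right)} = \left(-1\right) 2 = -2$)
$\left(d + 26\right) + X{\left(\frac{1}{-6 + 9} \right)} a{\left(-2,0 \right)} = \left(-18 + 26\right) + 4 \left(\frac{1}{-6 + 9}\right)^{2} \left(-2\right) = 8 + 4 \left(\frac{1}{3}\right)^{2} \left(-2\right) = 8 + \frac{4}{9} \left(-2\right) = 8 - \frac{8}{9} = \frac{64}{9}$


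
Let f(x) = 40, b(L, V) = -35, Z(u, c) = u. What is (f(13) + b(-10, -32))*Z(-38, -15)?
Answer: -190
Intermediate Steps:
(f(13) + b(-10, -32))*Z(-38, -15) = (40 - 35)*(-38) = 5*(-38) = -190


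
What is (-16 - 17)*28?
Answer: -924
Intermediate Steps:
(-16 - 17)*28 = -33*28 = -924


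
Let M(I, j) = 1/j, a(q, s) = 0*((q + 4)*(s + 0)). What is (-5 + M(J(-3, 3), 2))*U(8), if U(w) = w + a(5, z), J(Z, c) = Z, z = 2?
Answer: -36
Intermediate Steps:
a(q, s) = 0 (a(q, s) = 0*((4 + q)*s) = 0*(s*(4 + q)) = 0)
U(w) = w (U(w) = w + 0 = w)
(-5 + M(J(-3, 3), 2))*U(8) = (-5 + 1/2)*8 = (-5 + ½)*8 = -9/2*8 = -36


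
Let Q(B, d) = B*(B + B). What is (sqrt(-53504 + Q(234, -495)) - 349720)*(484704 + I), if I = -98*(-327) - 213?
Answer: -180643319640 + 1033074*sqrt(14002) ≈ -1.8052e+11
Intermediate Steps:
Q(B, d) = 2*B**2 (Q(B, d) = B*(2*B) = 2*B**2)
I = 31833 (I = 32046 - 213 = 31833)
(sqrt(-53504 + Q(234, -495)) - 349720)*(484704 + I) = (sqrt(-53504 + 2*234**2) - 349720)*(484704 + 31833) = (sqrt(-53504 + 2*54756) - 349720)*516537 = (sqrt(-53504 + 109512) - 349720)*516537 = (sqrt(56008) - 349720)*516537 = (2*sqrt(14002) - 349720)*516537 = (-349720 + 2*sqrt(14002))*516537 = -180643319640 + 1033074*sqrt(14002)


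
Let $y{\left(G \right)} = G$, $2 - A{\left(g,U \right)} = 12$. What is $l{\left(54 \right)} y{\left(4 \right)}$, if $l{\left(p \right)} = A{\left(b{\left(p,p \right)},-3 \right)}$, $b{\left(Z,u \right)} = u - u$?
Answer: $-40$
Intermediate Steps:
$b{\left(Z,u \right)} = 0$
$A{\left(g,U \right)} = -10$ ($A{\left(g,U \right)} = 2 - 12 = -10$)
$l{\left(p \right)} = -10$
$l{\left(54 \right)} y{\left(4 \right)} = \left(-10\right) 4 = -40$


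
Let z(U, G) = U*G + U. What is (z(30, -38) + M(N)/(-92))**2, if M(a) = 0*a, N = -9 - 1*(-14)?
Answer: 1232100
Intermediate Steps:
N = 5 (N = -9 + 14 = 5)
M(a) = 0
z(U, G) = U + G*U (z(U, G) = G*U + U = U + G*U)
(z(30, -38) + M(N)/(-92))**2 = (30*(1 - 38) + 0/(-92))**2 = (30*(-37) + 0*(-1/92))**2 = (-1110 + 0)**2 = (-1110)**2 = 1232100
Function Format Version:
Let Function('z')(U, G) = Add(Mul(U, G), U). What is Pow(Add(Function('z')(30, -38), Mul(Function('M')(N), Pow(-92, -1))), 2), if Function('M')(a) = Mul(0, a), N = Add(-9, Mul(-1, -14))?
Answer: 1232100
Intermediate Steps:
N = 5 (N = Add(-9, 14) = 5)
Function('M')(a) = 0
Function('z')(U, G) = Add(U, Mul(G, U)) (Function('z')(U, G) = Add(Mul(G, U), U) = Add(U, Mul(G, U)))
Pow(Add(Function('z')(30, -38), Mul(Function('M')(N), Pow(-92, -1))), 2) = Pow(Add(Mul(30, Add(1, -38)), Mul(0, Pow(-92, -1))), 2) = Pow(Add(Mul(30, -37), Mul(0, Rational(-1, 92))), 2) = Pow(Add(-1110, 0), 2) = Pow(-1110, 2) = 1232100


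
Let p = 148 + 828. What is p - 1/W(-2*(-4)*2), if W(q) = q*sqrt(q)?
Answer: 62463/64 ≈ 975.98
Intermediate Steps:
W(q) = q**(3/2)
p = 976
p - 1/W(-2*(-4)*2) = 976 - 1/((-2*(-4)*2)**(3/2)) = 976 - 1/((8*2)**(3/2)) = 976 - 1/(16**(3/2)) = 976 - 1/64 = 62463/64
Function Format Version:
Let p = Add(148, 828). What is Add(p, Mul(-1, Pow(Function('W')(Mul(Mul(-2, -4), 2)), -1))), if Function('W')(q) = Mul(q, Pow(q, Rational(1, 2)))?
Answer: Rational(62463, 64) ≈ 975.98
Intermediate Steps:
Function('W')(q) = Pow(q, Rational(3, 2))
p = 976
Add(p, Mul(-1, Pow(Function('W')(Mul(Mul(-2, -4), 2)), -1))) = Add(976, Mul(-1, Pow(Pow(Mul(Mul(-2, -4), 2), Rational(3, 2)), -1))) = Add(976, Mul(-1, Pow(Pow(Mul(8, 2), Rational(3, 2)), -1))) = Add(976, Mul(-1, Pow(Pow(16, Rational(3, 2)), -1))) = Add(976, Mul(-1, Pow(64, -1))) = Add(976, Mul(-1, Rational(1, 64))) = Add(976, Rational(-1, 64)) = Rational(62463, 64)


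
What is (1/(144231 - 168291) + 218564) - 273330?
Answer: -1317669961/24060 ≈ -54766.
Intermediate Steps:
(1/(144231 - 168291) + 218564) - 273330 = (1/(-24060) + 218564) - 273330 = (-1/24060 + 218564) - 273330 = 5258649839/24060 - 273330 = -1317669961/24060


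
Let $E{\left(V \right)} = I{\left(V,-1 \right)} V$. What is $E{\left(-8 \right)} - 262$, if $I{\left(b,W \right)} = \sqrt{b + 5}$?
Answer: $-262 - 8 i \sqrt{3} \approx -262.0 - 13.856 i$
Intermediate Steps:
$I{\left(b,W \right)} = \sqrt{5 + b}$
$E{\left(V \right)} = V \sqrt{5 + V}$ ($E{\left(V \right)} = \sqrt{5 + V} V = V \sqrt{5 + V}$)
$E{\left(-8 \right)} - 262 = - 8 \sqrt{5 - 8} - 262 = - 8 \sqrt{-3} - 262 = - 8 i \sqrt{3} - 262 = -262 - 8 i \sqrt{3}$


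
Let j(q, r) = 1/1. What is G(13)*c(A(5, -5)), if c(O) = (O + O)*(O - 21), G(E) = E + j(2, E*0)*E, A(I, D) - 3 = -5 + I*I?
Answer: 2392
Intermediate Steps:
A(I, D) = -2 + I² (A(I, D) = 3 + (-5 + I*I) = 3 + (-5 + I²) = -2 + I²)
j(q, r) = 1
G(E) = 2*E (G(E) = E + 1*E = E + E = 2*E)
c(O) = 2*O*(-21 + O) (c(O) = (2*O)*(-21 + O) = 2*O*(-21 + O))
G(13)*c(A(5, -5)) = (2*13)*(2*(-2 + 5²)*(-21 + (-2 + 5²))) = 26*(2*(-2 + 25)*(-21 + (-2 + 25))) = 26*(2*23*(-21 + 23)) = 26*(2*23*2) = 26*92 = 2392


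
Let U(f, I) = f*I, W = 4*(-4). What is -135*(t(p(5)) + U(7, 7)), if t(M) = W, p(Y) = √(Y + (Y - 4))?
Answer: -4455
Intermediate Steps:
W = -16
p(Y) = √(-4 + 2*Y) (p(Y) = √(Y + (-4 + Y)) = √(-4 + 2*Y))
U(f, I) = I*f
t(M) = -16
-135*(t(p(5)) + U(7, 7)) = -135*(-16 + 7*7) = -135*(-16 + 49) = -135*33 = -4455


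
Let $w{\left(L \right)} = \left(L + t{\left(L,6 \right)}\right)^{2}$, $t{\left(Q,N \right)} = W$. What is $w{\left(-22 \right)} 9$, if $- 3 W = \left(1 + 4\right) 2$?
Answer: $5776$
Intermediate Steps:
$W = - \frac{10}{3}$ ($W = - \frac{\left(1 + 4\right) 2}{3} = - \frac{5 \cdot 2}{3} = \left(- \frac{1}{3}\right) 10 = - \frac{10}{3} \approx -3.3333$)
$t{\left(Q,N \right)} = - \frac{10}{3}$
$w{\left(L \right)} = \left(- \frac{10}{3} + L\right)^{2}$ ($w{\left(L \right)} = \left(L - \frac{10}{3}\right)^{2} = \left(- \frac{10}{3} + L\right)^{2}$)
$w{\left(-22 \right)} 9 = \frac{\left(-10 + 3 \left(-22\right)\right)^{2}}{9} \cdot 9 = \frac{\left(-10 - 66\right)^{2}}{9} \cdot 9 = \frac{\left(-76\right)^{2}}{9} \cdot 9 = \frac{1}{9} \cdot 5776 \cdot 9 = \frac{5776}{9} \cdot 9 = 5776$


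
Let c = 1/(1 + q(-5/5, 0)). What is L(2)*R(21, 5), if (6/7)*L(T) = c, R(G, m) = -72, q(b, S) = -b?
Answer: -42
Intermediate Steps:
c = ½ (c = 1/(1 - (-5)/5) = 1/(1 - 1*(-1)) = 1/(1 + 1) = 1/2 = ½ ≈ 0.50000)
L(T) = 7/12 (L(T) = (7/6)*(½) = 7/12)
L(2)*R(21, 5) = (7/12)*(-72) = -42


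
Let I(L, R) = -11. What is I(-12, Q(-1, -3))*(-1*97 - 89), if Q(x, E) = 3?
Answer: 2046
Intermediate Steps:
I(-12, Q(-1, -3))*(-1*97 - 89) = -11*(-1*97 - 89) = -11*(-97 - 89) = -11*(-186) = 2046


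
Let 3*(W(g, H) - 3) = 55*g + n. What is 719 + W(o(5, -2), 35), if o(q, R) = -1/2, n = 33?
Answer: 4343/6 ≈ 723.83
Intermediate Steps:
o(q, R) = -½ (o(q, R) = -1*½ = -½)
W(g, H) = 14 + 55*g/3 (W(g, H) = 3 + (55*g + 33)/3 = 3 + (33 + 55*g)/3 = 3 + (11 + 55*g/3) = 14 + 55*g/3)
719 + W(o(5, -2), 35) = 719 + (14 + (55/3)*(-½)) = 719 + (14 - 55/6) = 719 + 29/6 = 4343/6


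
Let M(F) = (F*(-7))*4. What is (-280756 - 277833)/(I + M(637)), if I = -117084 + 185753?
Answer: -558589/50833 ≈ -10.989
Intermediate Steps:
M(F) = -28*F (M(F) = -7*F*4 = -28*F)
I = 68669
(-280756 - 277833)/(I + M(637)) = (-280756 - 277833)/(68669 - 28*637) = -558589/(68669 - 17836) = -558589/50833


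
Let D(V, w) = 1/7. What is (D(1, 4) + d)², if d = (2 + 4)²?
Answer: 64009/49 ≈ 1306.3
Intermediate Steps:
D(V, w) = ⅐ (D(V, w) = 1*(⅐) = ⅐)
d = 36 (d = 6² = 36)
(D(1, 4) + d)² = (⅐ + 36)² = (253/7)² = 64009/49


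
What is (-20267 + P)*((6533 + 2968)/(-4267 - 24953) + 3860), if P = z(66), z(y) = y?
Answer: -759420899833/9740 ≈ -7.7969e+7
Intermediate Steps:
P = 66
(-20267 + P)*((6533 + 2968)/(-4267 - 24953) + 3860) = (-20267 + 66)*((6533 + 2968)/(-4267 - 24953) + 3860) = -20201*(9501/(-29220) + 3860) = -20201*(9501*(-1/29220) + 3860) = -20201*(-3167/9740 + 3860) = -20201*37593233/9740 = -759420899833/9740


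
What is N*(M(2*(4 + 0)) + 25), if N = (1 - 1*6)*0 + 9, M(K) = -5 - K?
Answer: 108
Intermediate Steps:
N = 9 (N = (1 - 6)*0 + 9 = -5*0 + 9 = 0 + 9 = 9)
N*(M(2*(4 + 0)) + 25) = 9*((-5 - 2*(4 + 0)) + 25) = 9*((-5 - 2*4) + 25) = 9*((-5 - 1*8) + 25) = 9*((-5 - 8) + 25) = 9*(-13 + 25) = 9*12 = 108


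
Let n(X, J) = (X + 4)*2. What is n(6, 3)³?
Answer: 8000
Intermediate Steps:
n(X, J) = 8 + 2*X (n(X, J) = (4 + X)*2 = 8 + 2*X)
n(6, 3)³ = (8 + 2*6)³ = (8 + 12)³ = 20³ = 8000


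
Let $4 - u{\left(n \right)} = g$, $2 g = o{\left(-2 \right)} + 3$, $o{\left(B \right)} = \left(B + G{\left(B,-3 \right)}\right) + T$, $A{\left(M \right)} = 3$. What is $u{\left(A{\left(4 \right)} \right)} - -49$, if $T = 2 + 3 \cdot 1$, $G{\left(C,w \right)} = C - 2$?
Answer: $52$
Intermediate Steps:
$G{\left(C,w \right)} = -2 + C$
$T = 5$ ($T = 2 + 3 = 5$)
$o{\left(B \right)} = 3 + 2 B$ ($o{\left(B \right)} = \left(B + \left(-2 + B\right)\right) + 5 = \left(-2 + 2 B\right) + 5 = 3 + 2 B$)
$g = 1$ ($g = \frac{\left(3 + 2 \left(-2\right)\right) + 3}{2} = \frac{\left(3 - 4\right) + 3}{2} = \frac{-1 + 3}{2} = \frac{1}{2} \cdot 2 = 1$)
$u{\left(n \right)} = 3$ ($u{\left(n \right)} = 4 - 1 = 3$)
$u{\left(A{\left(4 \right)} \right)} - -49 = 3 - -49 = 3 + 49 = 52$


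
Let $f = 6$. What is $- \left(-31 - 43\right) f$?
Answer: $444$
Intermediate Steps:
$- \left(-31 - 43\right) f = - \left(-31 - 43\right) 6 = - \left(-74\right) 6 = \left(-1\right) \left(-444\right) = 444$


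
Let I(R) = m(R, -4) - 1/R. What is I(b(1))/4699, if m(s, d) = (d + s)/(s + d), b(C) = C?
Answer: 0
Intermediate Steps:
m(s, d) = 1 (m(s, d) = (d + s)/(d + s) = 1)
I(R) = 1 - 1/R
I(b(1))/4699 = ((-1 + 1)/1)/4699 = (1*0)*(1/4699) = 0*(1/4699) = 0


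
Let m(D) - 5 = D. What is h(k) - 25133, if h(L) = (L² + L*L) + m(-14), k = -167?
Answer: 30636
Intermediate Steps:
m(D) = 5 + D
h(L) = -9 + 2*L² (h(L) = (L² + L*L) + (5 - 14) = (L² + L²) - 9 = 2*L² - 9 = -9 + 2*L²)
h(k) - 25133 = (-9 + 2*(-167)²) - 25133 = (-9 + 2*27889) - 25133 = (-9 + 55778) - 25133 = 55769 - 25133 = 30636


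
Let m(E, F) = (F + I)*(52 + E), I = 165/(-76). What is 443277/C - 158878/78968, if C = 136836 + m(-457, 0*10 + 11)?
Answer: 58404192701/44431700556 ≈ 1.3145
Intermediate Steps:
I = -165/76 (I = 165*(-1/76) = -165/76 ≈ -2.1711)
m(E, F) = (52 + E)*(-165/76 + F) (m(E, F) = (F - 165/76)*(52 + E) = (-165/76 + F)*(52 + E) = (52 + E)*(-165/76 + F))
C = 10127781/76 (C = 136836 + (-2145/19 + 52*(0*10 + 11) - 165/76*(-457) - 457*(0*10 + 11)) = 136836 + (-2145/19 + 52*(0 + 11) + 75405/76 - 457*(0 + 11)) = 136836 + (-2145/19 + 52*11 + 75405/76 - 457*11) = 136836 + (-2145/19 + 572 + 75405/76 - 5027) = 136836 - 271755/76 = 10127781/76 ≈ 1.3326e+5)
443277/C - 158878/78968 = 443277/(10127781/76) - 158878/78968 = 443277*(76/10127781) - 158878*1/78968 = 3743228/1125309 - 79439/39484 = 58404192701/44431700556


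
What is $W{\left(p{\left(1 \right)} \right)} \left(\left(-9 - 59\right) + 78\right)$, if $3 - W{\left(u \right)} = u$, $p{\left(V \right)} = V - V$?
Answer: $30$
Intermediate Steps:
$p{\left(V \right)} = 0$
$W{\left(u \right)} = 3 - u$
$W{\left(p{\left(1 \right)} \right)} \left(\left(-9 - 59\right) + 78\right) = \left(3 - 0\right) \left(\left(-9 - 59\right) + 78\right) = \left(3 + 0\right) \left(-68 + 78\right) = 3 \cdot 10 = 30$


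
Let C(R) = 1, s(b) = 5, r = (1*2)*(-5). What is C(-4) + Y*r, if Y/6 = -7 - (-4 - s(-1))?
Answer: -119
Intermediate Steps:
r = -10 (r = 2*(-5) = -10)
Y = 12 (Y = 6*(-7 - (-4 - 1*5)) = 6*(-7 - (-4 - 5)) = 6*(-7 - 1*(-9)) = 6*(-7 + 9) = 6*2 = 12)
C(-4) + Y*r = 1 + 12*(-10) = 1 - 120 = -119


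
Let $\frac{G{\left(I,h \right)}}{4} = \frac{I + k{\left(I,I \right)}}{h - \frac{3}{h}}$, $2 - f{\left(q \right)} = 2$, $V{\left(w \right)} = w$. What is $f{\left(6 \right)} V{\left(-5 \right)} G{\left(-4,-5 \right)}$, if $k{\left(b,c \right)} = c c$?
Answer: $0$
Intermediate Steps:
$k{\left(b,c \right)} = c^{2}$
$f{\left(q \right)} = 0$ ($f{\left(q \right)} = 2 - 2 = 0$)
$G{\left(I,h \right)} = \frac{4 \left(I + I^{2}\right)}{h - \frac{3}{h}}$ ($G{\left(I,h \right)} = 4 \frac{I + I^{2}}{h - \frac{3}{h}} = \frac{4 \left(I + I^{2}\right)}{h - \frac{3}{h}}$)
$f{\left(6 \right)} V{\left(-5 \right)} G{\left(-4,-5 \right)} = 0 \left(-5\right) 4 \left(-4\right) \left(-5\right) \frac{1}{-3 + \left(-5\right)^{2}} \left(1 - 4\right) = 0 \cdot 4 \left(-4\right) \left(-5\right) \frac{1}{-3 + 25} \left(-3\right) = 0 \cdot 4 \left(-4\right) \left(-5\right) \frac{1}{22} \left(-3\right) = 0 \left(- \frac{120}{11}\right) = 0$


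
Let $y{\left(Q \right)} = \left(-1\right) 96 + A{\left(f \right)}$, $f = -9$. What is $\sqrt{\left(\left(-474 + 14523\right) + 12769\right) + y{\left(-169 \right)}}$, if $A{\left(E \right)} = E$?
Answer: $\sqrt{26713} \approx 163.44$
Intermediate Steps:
$y{\left(Q \right)} = -105$ ($y{\left(Q \right)} = \left(-1\right) 96 - 9 = -96 - 9 = -105$)
$\sqrt{\left(\left(-474 + 14523\right) + 12769\right) + y{\left(-169 \right)}} = \sqrt{\left(\left(-474 + 14523\right) + 12769\right) - 105} = \sqrt{\left(14049 + 12769\right) - 105} = \sqrt{26818 - 105} = \sqrt{26713}$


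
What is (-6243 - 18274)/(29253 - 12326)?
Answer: -24517/16927 ≈ -1.4484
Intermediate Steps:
(-6243 - 18274)/(29253 - 12326) = -24517/16927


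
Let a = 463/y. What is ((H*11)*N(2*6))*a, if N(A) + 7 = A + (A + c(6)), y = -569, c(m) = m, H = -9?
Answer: 1054251/569 ≈ 1852.8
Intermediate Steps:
N(A) = -1 + 2*A (N(A) = -7 + (A + (A + 6)) = -7 + (A + (6 + A)) = -7 + (6 + 2*A) = -1 + 2*A)
a = -463/569 (a = 463/(-569) = 463*(-1/569) = -463/569 ≈ -0.81371)
((H*11)*N(2*6))*a = ((-9*11)*(-1 + 2*(2*6)))*(-463/569) = -99*(-1 + 2*12)*(-463/569) = -99*(-1 + 24)*(-463/569) = -99*23*(-463/569) = -2277*(-463/569) = 1054251/569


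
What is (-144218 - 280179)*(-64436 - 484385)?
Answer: 232917985937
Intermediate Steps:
(-144218 - 280179)*(-64436 - 484385) = -424397*(-548821) = 232917985937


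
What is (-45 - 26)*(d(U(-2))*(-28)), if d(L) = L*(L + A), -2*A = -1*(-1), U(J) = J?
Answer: 9940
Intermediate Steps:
A = -½ (A = -(-1)*(-1)/2 = -½*1 = -½ ≈ -0.50000)
d(L) = L*(-½ + L) (d(L) = L*(L - ½) = L*(-½ + L))
(-45 - 26)*(d(U(-2))*(-28)) = (-45 - 26)*(-2*(-½ - 2)*(-28)) = -71*(-2*(-5/2))*(-28) = -355*(-28) = -71*(-140) = 9940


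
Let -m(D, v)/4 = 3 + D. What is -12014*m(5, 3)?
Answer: 384448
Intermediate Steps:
m(D, v) = -12 - 4*D (m(D, v) = -4*(3 + D) = -12 - 4*D)
-12014*m(5, 3) = -12014*(-12 - 4*5) = -12014*(-12 - 20) = -12014*(-32) = 384448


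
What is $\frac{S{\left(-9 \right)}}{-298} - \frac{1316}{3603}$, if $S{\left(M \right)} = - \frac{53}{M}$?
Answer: $- \frac{1240157}{3221082} \approx -0.38501$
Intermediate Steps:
$\frac{S{\left(-9 \right)}}{-298} - \frac{1316}{3603} = \frac{\left(-53\right) \frac{1}{-9}}{-298} - \frac{1316}{3603} = \left(-53\right) \left(- \frac{1}{9}\right) \left(- \frac{1}{298}\right) - \frac{1316}{3603} = \frac{53}{9} \left(- \frac{1}{298}\right) - \frac{1316}{3603} = - \frac{53}{2682} - \frac{1316}{3603} = - \frac{1240157}{3221082}$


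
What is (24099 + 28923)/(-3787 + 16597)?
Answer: 8837/2135 ≈ 4.1391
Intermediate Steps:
(24099 + 28923)/(-3787 + 16597) = 53022/12810 = 53022*(1/12810) = 8837/2135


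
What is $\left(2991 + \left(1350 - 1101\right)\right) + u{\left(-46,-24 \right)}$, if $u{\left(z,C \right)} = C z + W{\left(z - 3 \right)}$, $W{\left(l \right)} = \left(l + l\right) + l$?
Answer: $4197$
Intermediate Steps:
$W{\left(l \right)} = 3 l$ ($W{\left(l \right)} = 2 l + l = 3 l$)
$u{\left(z,C \right)} = -9 + 3 z + C z$ ($u{\left(z,C \right)} = C z + 3 \left(z - 3\right) = C z + 3 \left(-3 + z\right) = C z + \left(-9 + 3 z\right) = -9 + 3 z + C z$)
$\left(2991 + \left(1350 - 1101\right)\right) + u{\left(-46,-24 \right)} = \left(2991 + \left(1350 - 1101\right)\right) - -957 = \left(2991 + 249\right) - -957 = 3240 + 957 = 4197$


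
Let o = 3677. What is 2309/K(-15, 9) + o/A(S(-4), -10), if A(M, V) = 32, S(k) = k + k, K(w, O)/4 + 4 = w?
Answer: 51391/608 ≈ 84.525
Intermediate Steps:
K(w, O) = -16 + 4*w
S(k) = 2*k
2309/K(-15, 9) + o/A(S(-4), -10) = 2309/(-16 + 4*(-15)) + 3677/32 = 2309/(-16 - 60) + 3677*(1/32) = 2309/(-76) + 3677/32 = 2309*(-1/76) + 3677/32 = -2309/76 + 3677/32 = 51391/608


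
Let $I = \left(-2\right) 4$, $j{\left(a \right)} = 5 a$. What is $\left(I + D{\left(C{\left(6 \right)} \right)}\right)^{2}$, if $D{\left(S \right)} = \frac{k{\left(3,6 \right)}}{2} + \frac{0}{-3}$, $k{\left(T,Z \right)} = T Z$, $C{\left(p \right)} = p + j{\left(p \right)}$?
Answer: $1$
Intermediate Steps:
$C{\left(p \right)} = 6 p$ ($C{\left(p \right)} = p + 5 p = 6 p$)
$I = -8$
$D{\left(S \right)} = 9$ ($D{\left(S \right)} = \frac{3 \cdot 6}{2} + \frac{0}{-3} = 18 \cdot \frac{1}{2} + 0 \left(- \frac{1}{3}\right) = 9 + 0 = 9$)
$\left(I + D{\left(C{\left(6 \right)} \right)}\right)^{2} = \left(-8 + 9\right)^{2} = 1^{2} = 1$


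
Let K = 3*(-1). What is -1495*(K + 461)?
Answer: -684710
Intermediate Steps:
K = -3
-1495*(K + 461) = -1495*(-3 + 461) = -1495*458 = -684710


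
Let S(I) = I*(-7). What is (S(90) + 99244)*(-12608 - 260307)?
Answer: -26913239810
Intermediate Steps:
S(I) = -7*I
(S(90) + 99244)*(-12608 - 260307) = (-7*90 + 99244)*(-12608 - 260307) = (-630 + 99244)*(-272915) = 98614*(-272915) = -26913239810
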